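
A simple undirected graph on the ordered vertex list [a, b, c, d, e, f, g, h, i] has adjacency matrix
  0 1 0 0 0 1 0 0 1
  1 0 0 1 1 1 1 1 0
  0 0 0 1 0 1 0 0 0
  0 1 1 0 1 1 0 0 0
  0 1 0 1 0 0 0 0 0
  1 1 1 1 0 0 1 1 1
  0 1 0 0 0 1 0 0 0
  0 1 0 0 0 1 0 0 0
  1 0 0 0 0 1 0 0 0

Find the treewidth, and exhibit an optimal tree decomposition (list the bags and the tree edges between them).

Treewidth 2.
One optimal decomposition is:
Bags: B1 = {b, d, f}  B2 = {a, b, f}  B3 = {b, d, e}  B4 = {c, d, f}  B5 = {a, f, i}  B6 = {b, f, h}  B7 = {b, f, g}
Tree: B1–B2, B1–B3, B1–B4, B2–B5, B2–B6, B1–B7

The largest bag has 3 vertices, giving width 2; this decomposition certifies tw(G) ≤ 2. On the other hand G contains the 3-clique {b, d, e}. A clique must lie in a single bag of any decomposition, so no decomposition can have width below 2. Hence tw(G) = 2 exactly.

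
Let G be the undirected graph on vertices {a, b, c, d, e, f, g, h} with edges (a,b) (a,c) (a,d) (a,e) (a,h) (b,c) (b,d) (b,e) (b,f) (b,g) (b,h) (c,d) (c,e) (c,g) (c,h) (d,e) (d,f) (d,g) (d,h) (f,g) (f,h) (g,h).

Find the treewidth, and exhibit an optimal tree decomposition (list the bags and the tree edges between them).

Treewidth 4.
Bags: B1 = {b, c, d, g, h}  B2 = {a, b, c, d, h}  B3 = {b, d, f, g, h}  B4 = {a, b, c, d, e}
Tree: B1–B2, B1–B3, B2–B4

The largest bag has 5 vertices, giving width 4; this decomposition certifies tw(G) ≤ 4. On the other hand G contains the 5-clique {a, b, c, d, e}. A clique must lie in a single bag of any decomposition, so no decomposition can have width below 4. The upper and lower bounds meet at 4, so that is the treewidth.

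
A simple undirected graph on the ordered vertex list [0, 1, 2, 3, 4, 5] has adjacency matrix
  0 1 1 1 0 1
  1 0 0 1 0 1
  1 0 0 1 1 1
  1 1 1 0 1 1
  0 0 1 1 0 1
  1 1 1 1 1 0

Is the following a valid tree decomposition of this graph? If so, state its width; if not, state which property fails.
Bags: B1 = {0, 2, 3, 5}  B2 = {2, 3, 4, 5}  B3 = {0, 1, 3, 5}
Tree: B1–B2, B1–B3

Checking the three conditions: (i) the bags cover all of {0, 1, 2, 3, 4, 5}; (ii) for each edge, some bag contains both endpoints; (iii) the bags containing any fixed vertex form a subtree. All hold, so the decomposition is valid with width 4 − 1 = 3.

Yes; width 3.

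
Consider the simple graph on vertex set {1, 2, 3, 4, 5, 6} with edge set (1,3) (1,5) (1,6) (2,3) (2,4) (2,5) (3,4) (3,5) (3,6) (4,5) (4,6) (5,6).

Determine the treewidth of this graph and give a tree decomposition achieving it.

Each bag holds 4 vertices, so the decomposition has width 3, which upper-bounds the treewidth. Conversely, {1, 3, 5, 6} is a clique of size 4, and the vertices of any clique must share a bag in every tree decomposition; so some bag has ≥ 4 vertices and tw(G) ≥ 3. Combining the bounds, tw(G) = 3.

Treewidth 3.
Bags: B1 = {1, 3, 5, 6}  B2 = {3, 4, 5, 6}  B3 = {2, 3, 4, 5}
Tree: B1–B2, B2–B3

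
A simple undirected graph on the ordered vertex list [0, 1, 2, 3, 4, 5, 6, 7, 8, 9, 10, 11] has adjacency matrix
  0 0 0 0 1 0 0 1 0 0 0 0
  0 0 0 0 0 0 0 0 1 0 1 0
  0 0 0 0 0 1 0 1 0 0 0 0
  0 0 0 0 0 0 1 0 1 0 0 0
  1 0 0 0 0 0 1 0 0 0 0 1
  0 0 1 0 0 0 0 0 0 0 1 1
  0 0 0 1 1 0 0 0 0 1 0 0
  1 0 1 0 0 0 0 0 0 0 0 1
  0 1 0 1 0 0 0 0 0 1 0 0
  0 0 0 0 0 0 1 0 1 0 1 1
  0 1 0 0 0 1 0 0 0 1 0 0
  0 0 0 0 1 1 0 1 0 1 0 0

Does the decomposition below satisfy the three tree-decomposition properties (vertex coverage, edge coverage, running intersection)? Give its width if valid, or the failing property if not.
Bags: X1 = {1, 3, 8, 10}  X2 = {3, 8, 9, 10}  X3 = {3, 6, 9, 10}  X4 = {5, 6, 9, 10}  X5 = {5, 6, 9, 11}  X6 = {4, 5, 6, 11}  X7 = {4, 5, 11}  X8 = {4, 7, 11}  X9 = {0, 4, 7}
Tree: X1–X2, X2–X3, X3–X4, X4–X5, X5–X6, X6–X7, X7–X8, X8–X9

A tree decomposition must satisfy three properties: every vertex lies in some bag; for every edge, both endpoints lie together in some bag; and for every vertex, the bags containing it form a connected subtree. Here vertex 2 appears in no bag, so the decomposition is invalid.

No — vertex 2 appears in no bag.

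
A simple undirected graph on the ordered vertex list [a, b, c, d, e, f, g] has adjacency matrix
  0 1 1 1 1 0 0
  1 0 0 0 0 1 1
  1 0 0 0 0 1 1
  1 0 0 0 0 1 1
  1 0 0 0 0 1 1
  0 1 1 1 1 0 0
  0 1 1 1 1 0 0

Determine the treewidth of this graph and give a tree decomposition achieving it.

Each bag holds 4 vertices, so the decomposition has width 3, which upper-bounds the treewidth. For the lower bound: the 4 vertex sets {d,f}, {a,c}, {g}, {b} are disjoint, each induces a connected subgraph, and every pair is joined by at least one edge of G. Contracting each set to a single vertex therefore yields K_{4} as a minor, and since treewidth is minor-monotone, tw(G) ≥ tw(K_{4}) = 3. Therefore the treewidth is 3.

Treewidth 3.
One such decomposition:
Bags: B1 = {a, d, f, g}  B2 = {a, c, f, g}  B3 = {a, b, f, g}  B4 = {a, e, f, g}
Tree: B1–B2, B2–B3, B3–B4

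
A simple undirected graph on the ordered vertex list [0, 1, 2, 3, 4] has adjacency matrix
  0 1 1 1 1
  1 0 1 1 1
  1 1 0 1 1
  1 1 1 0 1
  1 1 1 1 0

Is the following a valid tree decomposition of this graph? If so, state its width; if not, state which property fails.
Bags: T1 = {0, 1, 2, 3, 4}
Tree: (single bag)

Every vertex of G appears in some bag (union = {0, 1, 2, 3, 4}); every edge is covered by a bag; and for each vertex v the set of bags containing v is connected in the bag tree. The decomposition is therefore valid. The largest bag has 5 vertices, so the width is 4.

Yes; width 4.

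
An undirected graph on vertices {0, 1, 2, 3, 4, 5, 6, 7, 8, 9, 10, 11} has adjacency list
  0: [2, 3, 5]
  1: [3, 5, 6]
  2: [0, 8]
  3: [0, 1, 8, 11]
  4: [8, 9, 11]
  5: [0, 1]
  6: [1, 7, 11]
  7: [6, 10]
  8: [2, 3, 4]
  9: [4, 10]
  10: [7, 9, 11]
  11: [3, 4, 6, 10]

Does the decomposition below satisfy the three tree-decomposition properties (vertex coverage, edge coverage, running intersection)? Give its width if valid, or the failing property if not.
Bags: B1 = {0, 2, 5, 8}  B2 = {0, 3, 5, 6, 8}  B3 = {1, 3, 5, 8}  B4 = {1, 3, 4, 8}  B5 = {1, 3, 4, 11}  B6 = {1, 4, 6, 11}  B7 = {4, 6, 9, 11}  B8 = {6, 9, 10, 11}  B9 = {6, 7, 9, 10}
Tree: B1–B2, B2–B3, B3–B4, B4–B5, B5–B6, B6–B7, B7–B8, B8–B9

No — bags containing vertex 6 are not connected in the tree.

A tree decomposition must satisfy three properties: every vertex lies in some bag; for every edge, both endpoints lie together in some bag; and for every vertex, the bags containing it form a connected subtree. Here bags containing vertex 6 are not connected in the tree, so the decomposition is invalid.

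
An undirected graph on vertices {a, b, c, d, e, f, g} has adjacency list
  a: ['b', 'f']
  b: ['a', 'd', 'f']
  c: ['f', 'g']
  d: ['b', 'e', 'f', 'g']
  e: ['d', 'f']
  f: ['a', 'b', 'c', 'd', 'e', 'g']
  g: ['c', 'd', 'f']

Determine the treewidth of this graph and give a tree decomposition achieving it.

Every bag has size at most 3, so the width is 3 − 1 = 2 and tw(G) ≤ 2. For the lower bound, the 3 vertices {d, f, g} are pairwise adjacent, and any tree decomposition puts a clique entirely inside one bag — forcing width ≥ 2. The upper and lower bounds meet at 2, so that is the treewidth.

Treewidth 2.
Bags: B1 = {d, e, f}  B2 = {d, f, g}  B3 = {b, d, f}  B4 = {c, f, g}  B5 = {a, b, f}
Tree: B1–B2, B2–B3, B2–B4, B3–B5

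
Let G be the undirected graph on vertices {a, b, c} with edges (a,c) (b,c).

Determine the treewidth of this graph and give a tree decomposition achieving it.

Each bag holds 2 vertices, so the decomposition has width 1, which upper-bounds the treewidth. G has an edge, so its treewidth is at least 1. Combining the bounds, tw(G) = 1.

Treewidth 1.
One such decomposition:
Bags: B1 = {b, c}  B2 = {a, c}
Tree: B1–B2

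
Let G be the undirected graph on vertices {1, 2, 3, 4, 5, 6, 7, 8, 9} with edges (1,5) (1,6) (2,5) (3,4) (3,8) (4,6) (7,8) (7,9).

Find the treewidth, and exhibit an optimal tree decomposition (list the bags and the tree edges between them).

Every bag has size at most 2, so the width is 2 − 1 = 1 and tw(G) ≤ 1. G has an edge, so its treewidth is at least 1. Combining the bounds, tw(G) = 1.

Treewidth 1.
Bags: B1 = {7, 9}  B2 = {7, 8}  B3 = {3, 8}  B4 = {3, 4}  B5 = {4, 6}  B6 = {1, 6}  B7 = {1, 5}  B8 = {2, 5}
Tree: B1–B2, B2–B3, B3–B4, B4–B5, B5–B6, B6–B7, B7–B8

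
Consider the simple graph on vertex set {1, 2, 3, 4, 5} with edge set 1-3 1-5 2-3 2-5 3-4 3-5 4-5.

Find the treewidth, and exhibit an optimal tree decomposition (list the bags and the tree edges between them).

Each bag holds 3 vertices, so the decomposition has width 2, which upper-bounds the treewidth. On the other hand G contains the 3-clique {1, 3, 5}. A clique must lie in a single bag of any decomposition, so no decomposition can have width below 2. Combining the bounds, tw(G) = 2.

Treewidth 2.
One optimal decomposition is:
Bags: B1 = {1, 3, 5}  B2 = {3, 4, 5}  B3 = {2, 3, 5}
Tree: B1–B2, B2–B3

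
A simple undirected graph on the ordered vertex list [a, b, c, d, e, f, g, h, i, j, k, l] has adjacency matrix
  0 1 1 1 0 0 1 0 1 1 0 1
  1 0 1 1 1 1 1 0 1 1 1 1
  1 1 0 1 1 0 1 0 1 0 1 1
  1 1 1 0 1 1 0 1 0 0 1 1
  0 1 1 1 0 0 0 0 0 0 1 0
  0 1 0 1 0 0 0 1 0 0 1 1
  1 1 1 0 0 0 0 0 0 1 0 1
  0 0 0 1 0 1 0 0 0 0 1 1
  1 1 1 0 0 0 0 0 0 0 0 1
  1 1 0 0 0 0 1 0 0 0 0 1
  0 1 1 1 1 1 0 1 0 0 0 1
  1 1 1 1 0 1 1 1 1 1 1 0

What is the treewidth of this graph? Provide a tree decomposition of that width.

Treewidth 4.
Bags: B1 = {a, b, c, g, l}  B2 = {a, b, c, d, l}  B3 = {b, c, d, k, l}  B4 = {b, c, d, e, k}  B5 = {b, d, f, k, l}  B6 = {a, b, g, j, l}  B7 = {a, b, c, i, l}  B8 = {d, f, h, k, l}
Tree: B1–B2, B2–B3, B3–B4, B3–B5, B1–B6, B1–B7, B5–B8

Each bag holds 5 vertices, so the decomposition has width 4, which upper-bounds the treewidth. For the lower bound, the 5 vertices {d, f, h, k, l} are pairwise adjacent, and any tree decomposition puts a clique entirely inside one bag — forcing width ≥ 4. Hence tw(G) = 4 exactly.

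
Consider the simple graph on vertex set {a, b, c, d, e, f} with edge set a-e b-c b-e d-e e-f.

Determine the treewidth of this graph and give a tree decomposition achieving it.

Every bag has size at most 2, so the width is 2 − 1 = 1 and tw(G) ≤ 1. Any graph with an edge has treewidth ≥ 1, and G has the edge a–e. The upper and lower bounds meet at 1, so that is the treewidth.

Treewidth 1.
One such decomposition:
Bags: B1 = {a, e}  B2 = {e, f}  B3 = {b, e}  B4 = {d, e}  B5 = {b, c}
Tree: B1–B2, B2–B3, B3–B4, B3–B5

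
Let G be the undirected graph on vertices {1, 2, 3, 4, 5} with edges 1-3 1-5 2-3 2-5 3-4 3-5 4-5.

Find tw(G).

A width-2 tree decomposition is:
Bags: B1 = {2, 3, 5}  B2 = {1, 3, 5}  B3 = {3, 4, 5}
Tree: B1–B2, B1–B3
Every bag has size at most 3, so the width is 3 − 1 = 2 and tw(G) ≤ 2. On the other hand G contains the 3-clique {1, 3, 5}. A clique must lie in a single bag of any decomposition, so no decomposition can have width below 2. The upper and lower bounds meet at 2, so that is the treewidth.

2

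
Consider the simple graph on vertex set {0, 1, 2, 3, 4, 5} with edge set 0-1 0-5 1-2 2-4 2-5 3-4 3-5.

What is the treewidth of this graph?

2

A width-2 tree decomposition is:
Bags: B1 = {3, 4, 5}  B2 = {2, 4, 5}  B3 = {0, 2, 5}  B4 = {0, 1, 2}
Tree: B1–B2, B2–B3, B3–B4
Each bag holds 3 vertices, so the decomposition has width 2, which upper-bounds the treewidth. The edges 3–4–2–5–3 form a cycle, so G is not a tree and its treewidth is at least 2. Therefore the treewidth is 2.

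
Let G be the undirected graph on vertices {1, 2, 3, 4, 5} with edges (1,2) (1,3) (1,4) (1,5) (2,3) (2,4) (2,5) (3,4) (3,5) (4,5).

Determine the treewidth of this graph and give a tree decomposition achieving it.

With just one bag of size 5, the width is 5 − 1 = 4, so tw(G) ≤ 4. For the lower bound, the 5 vertices {1, 2, 3, 4, 5} are pairwise adjacent, and any tree decomposition puts a clique entirely inside one bag — forcing width ≥ 4. The upper and lower bounds meet at 4, so that is the treewidth.

Treewidth 4.
One optimal decomposition is:
Bags: B1 = {1, 2, 3, 4, 5}
Tree: (single bag)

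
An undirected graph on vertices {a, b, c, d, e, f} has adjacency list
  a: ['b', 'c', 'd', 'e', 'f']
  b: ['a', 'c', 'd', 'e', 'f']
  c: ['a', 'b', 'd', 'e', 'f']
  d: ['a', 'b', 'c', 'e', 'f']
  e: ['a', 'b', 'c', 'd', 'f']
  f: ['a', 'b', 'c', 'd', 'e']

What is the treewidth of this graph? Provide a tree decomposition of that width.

Treewidth 5.
Bags: B1 = {a, b, c, d, e, f}
Tree: (single bag)

A single bag containing all 6 vertices is trivially a valid decomposition of width 5. On the other hand G contains the 6-clique {a, b, c, d, e, f}. A clique must lie in a single bag of any decomposition, so no decomposition can have width below 5. The upper and lower bounds meet at 5, so that is the treewidth.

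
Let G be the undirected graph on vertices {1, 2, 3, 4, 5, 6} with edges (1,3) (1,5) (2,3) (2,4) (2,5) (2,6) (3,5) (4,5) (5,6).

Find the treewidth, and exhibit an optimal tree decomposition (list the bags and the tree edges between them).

The largest bag has 3 vertices, giving width 2; this decomposition certifies tw(G) ≤ 2. Conversely, {1, 3, 5} is a clique of size 3, and the vertices of any clique must share a bag in every tree decomposition; so some bag has ≥ 3 vertices and tw(G) ≥ 2. The upper and lower bounds meet at 2, so that is the treewidth.

Treewidth 2.
One optimal decomposition is:
Bags: B1 = {2, 3, 5}  B2 = {2, 5, 6}  B3 = {2, 4, 5}  B4 = {1, 3, 5}
Tree: B1–B2, B2–B3, B1–B4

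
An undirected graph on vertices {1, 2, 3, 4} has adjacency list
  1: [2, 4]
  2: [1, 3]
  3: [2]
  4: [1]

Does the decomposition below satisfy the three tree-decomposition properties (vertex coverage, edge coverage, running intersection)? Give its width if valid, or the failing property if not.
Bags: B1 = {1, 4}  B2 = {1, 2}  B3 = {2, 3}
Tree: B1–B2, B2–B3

Yes; width 1.

Every vertex of G appears in some bag (union = {1, 2, 3, 4}); every edge is covered by a bag; and for each vertex v the set of bags containing v is connected in the bag tree. The decomposition is therefore valid. The largest bag has 2 vertices, so the width is 1.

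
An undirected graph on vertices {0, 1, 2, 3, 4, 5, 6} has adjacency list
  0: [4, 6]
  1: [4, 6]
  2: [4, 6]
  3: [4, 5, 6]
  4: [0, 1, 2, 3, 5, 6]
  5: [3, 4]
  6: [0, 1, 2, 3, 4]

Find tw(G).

2

A width-2 tree decomposition is:
Bags: B1 = {1, 4, 6}  B2 = {3, 4, 6}  B3 = {2, 4, 6}  B4 = {0, 4, 6}  B5 = {3, 4, 5}
Tree: B1–B2, B1–B3, B3–B4, B2–B5
Each bag holds 3 vertices, so the decomposition has width 2, which upper-bounds the treewidth. For the lower bound, the 3 vertices {3, 4, 5} are pairwise adjacent, and any tree decomposition puts a clique entirely inside one bag — forcing width ≥ 2. Hence tw(G) = 2 exactly.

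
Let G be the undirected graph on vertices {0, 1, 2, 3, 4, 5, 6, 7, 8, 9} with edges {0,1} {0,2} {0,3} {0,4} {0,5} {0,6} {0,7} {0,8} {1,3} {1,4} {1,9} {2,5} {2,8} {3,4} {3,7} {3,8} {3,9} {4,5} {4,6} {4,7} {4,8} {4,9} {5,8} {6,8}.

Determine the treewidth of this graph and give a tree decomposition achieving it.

The largest bag has 4 vertices, giving width 3; this decomposition certifies tw(G) ≤ 3. For the lower bound, the 4 vertices {0, 2, 5, 8} are pairwise adjacent, and any tree decomposition puts a clique entirely inside one bag — forcing width ≥ 3. The upper and lower bounds meet at 3, so that is the treewidth.

Treewidth 3.
One such decomposition:
Bags: B1 = {0, 1, 3, 4}  B2 = {0, 3, 4, 7}  B3 = {0, 3, 4, 8}  B4 = {0, 4, 5, 8}  B5 = {1, 3, 4, 9}  B6 = {0, 2, 5, 8}  B7 = {0, 4, 6, 8}
Tree: B1–B2, B2–B3, B3–B4, B1–B5, B4–B6, B4–B7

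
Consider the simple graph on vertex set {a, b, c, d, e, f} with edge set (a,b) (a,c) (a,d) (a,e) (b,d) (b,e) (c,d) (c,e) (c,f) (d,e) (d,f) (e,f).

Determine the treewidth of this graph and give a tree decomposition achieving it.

Treewidth 3.
One such decomposition:
Bags: B1 = {c, d, e, f}  B2 = {a, c, d, e}  B3 = {a, b, d, e}
Tree: B1–B2, B2–B3

Each bag holds 4 vertices, so the decomposition has width 3, which upper-bounds the treewidth. On the other hand G contains the 4-clique {c, d, e, f}. A clique must lie in a single bag of any decomposition, so no decomposition can have width below 3. Combining the bounds, tw(G) = 3.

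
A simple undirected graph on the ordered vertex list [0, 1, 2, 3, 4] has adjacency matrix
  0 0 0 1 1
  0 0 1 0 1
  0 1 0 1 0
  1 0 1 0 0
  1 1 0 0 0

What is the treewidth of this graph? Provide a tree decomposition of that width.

Treewidth 2.
One such decomposition:
Bags: B1 = {1, 2, 3}  B2 = {1, 3, 4}  B3 = {0, 3, 4}
Tree: B1–B2, B2–B3

Every bag has size at most 3, so the width is 3 − 1 = 2 and tw(G) ≤ 2. Since 3–2–1–4–0–3 is a cycle in G, G is not acyclic. Forests are exactly the graphs of treewidth ≤ 1, so tw(G) ≥ 2. Therefore the treewidth is 2.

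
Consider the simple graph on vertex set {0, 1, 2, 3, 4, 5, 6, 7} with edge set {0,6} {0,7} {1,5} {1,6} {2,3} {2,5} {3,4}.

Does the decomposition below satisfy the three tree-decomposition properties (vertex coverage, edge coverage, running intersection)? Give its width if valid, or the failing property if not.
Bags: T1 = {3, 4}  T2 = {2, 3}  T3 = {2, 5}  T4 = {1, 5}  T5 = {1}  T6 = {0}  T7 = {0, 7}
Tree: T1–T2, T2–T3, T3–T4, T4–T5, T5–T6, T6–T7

A tree decomposition must satisfy three properties: every vertex lies in some bag; for every edge, both endpoints lie together in some bag; and for every vertex, the bags containing it form a connected subtree. Here vertex 6 appears in no bag, so the decomposition is invalid.

No — vertex 6 appears in no bag.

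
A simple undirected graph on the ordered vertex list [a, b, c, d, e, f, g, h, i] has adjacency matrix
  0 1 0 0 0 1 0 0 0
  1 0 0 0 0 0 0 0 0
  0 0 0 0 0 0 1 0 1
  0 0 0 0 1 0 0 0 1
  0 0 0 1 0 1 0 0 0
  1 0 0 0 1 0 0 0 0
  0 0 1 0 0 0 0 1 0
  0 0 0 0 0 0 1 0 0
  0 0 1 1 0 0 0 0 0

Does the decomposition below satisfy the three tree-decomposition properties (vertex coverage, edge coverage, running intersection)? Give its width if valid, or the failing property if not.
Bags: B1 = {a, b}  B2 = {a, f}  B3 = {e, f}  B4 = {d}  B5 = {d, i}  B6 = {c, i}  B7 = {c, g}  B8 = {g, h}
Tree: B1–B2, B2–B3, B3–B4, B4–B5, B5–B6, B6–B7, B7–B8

A tree decomposition must satisfy three properties: every vertex lies in some bag; for every edge, both endpoints lie together in some bag; and for every vertex, the bags containing it form a connected subtree. Here edge (e,d) lies in no bag, so the decomposition is invalid.

No — edge (e,d) lies in no bag.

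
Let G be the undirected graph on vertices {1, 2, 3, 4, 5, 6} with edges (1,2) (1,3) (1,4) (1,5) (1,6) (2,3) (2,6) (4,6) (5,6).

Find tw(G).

A width-2 tree decomposition is:
Bags: B1 = {1, 2, 6}  B2 = {1, 4, 6}  B3 = {1, 5, 6}  B4 = {1, 2, 3}
Tree: B1–B2, B2–B3, B1–B4
Each bag holds 3 vertices, so the decomposition has width 2, which upper-bounds the treewidth. On the other hand G contains the 3-clique {1, 2, 3}. A clique must lie in a single bag of any decomposition, so no decomposition can have width below 2. Combining the bounds, tw(G) = 2.

2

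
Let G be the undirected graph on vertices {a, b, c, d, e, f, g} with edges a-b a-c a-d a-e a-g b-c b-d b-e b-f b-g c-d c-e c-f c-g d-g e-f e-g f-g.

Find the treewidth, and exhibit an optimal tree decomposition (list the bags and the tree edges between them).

Treewidth 4.
Bags: B1 = {a, b, c, e, g}  B2 = {a, b, c, d, g}  B3 = {b, c, e, f, g}
Tree: B1–B2, B1–B3

Each bag holds 5 vertices, so the decomposition has width 4, which upper-bounds the treewidth. For the lower bound, the 5 vertices {a, b, c, d, g} are pairwise adjacent, and any tree decomposition puts a clique entirely inside one bag — forcing width ≥ 4. Therefore the treewidth is 4.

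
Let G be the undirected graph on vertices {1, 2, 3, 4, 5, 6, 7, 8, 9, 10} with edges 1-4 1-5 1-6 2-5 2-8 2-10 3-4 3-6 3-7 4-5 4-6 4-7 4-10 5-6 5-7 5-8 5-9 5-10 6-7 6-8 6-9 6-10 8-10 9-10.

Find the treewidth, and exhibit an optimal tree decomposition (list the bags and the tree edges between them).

The largest bag has 4 vertices, giving width 3; this decomposition certifies tw(G) ≤ 3. Conversely, {3, 4, 6, 7} is a clique of size 4, and the vertices of any clique must share a bag in every tree decomposition; so some bag has ≥ 4 vertices and tw(G) ≥ 3. Combining the bounds, tw(G) = 3.

Treewidth 3.
One such decomposition:
Bags: B1 = {4, 5, 6, 7}  B2 = {4, 5, 6, 10}  B3 = {1, 4, 5, 6}  B4 = {5, 6, 8, 10}  B5 = {5, 6, 9, 10}  B6 = {2, 5, 8, 10}  B7 = {3, 4, 6, 7}
Tree: B1–B2, B2–B3, B2–B4, B2–B5, B4–B6, B1–B7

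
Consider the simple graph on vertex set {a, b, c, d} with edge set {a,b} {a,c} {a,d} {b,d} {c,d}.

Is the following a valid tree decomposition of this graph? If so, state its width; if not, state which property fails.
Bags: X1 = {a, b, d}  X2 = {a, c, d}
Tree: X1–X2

Yes; width 2.

Checking the three conditions: (i) the bags cover all of {a, b, c, d}; (ii) for each edge, some bag contains both endpoints; (iii) the bags containing any fixed vertex form a subtree. All hold, so the decomposition is valid with width 3 − 1 = 2.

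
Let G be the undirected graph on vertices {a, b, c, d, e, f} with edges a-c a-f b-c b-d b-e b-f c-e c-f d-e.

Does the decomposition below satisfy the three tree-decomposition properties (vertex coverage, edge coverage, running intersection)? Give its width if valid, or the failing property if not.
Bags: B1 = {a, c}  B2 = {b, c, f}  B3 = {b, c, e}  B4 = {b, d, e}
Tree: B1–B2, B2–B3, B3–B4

No — edge (f,a) lies in no bag.

A tree decomposition must satisfy three properties: every vertex lies in some bag; for every edge, both endpoints lie together in some bag; and for every vertex, the bags containing it form a connected subtree. Here edge (f,a) lies in no bag, so the decomposition is invalid.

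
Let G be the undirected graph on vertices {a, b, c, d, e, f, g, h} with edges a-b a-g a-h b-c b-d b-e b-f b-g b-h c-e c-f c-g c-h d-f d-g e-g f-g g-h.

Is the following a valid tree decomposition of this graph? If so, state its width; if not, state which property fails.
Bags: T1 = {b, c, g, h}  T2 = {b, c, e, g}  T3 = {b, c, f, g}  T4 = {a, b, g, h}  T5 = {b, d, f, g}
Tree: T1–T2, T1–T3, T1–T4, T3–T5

Checking the three conditions: (i) the bags cover all of {a, b, c, d, e, f, g, h}; (ii) for each edge, some bag contains both endpoints; (iii) the bags containing any fixed vertex form a subtree. All hold, so the decomposition is valid with width 4 − 1 = 3.

Yes; width 3.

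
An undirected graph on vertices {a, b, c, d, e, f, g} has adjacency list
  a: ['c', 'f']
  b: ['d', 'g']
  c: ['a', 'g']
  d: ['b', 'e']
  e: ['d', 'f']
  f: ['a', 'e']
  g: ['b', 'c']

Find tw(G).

A width-2 tree decomposition is:
Bags: B1 = {b, c, g}  B2 = {a, b, c}  B3 = {a, b, f}  B4 = {b, e, f}  B5 = {b, d, e}
Tree: B1–B2, B2–B3, B3–B4, B4–B5
Every bag has size at most 3, so the width is 3 − 1 = 2 and tw(G) ≤ 2. For the lower bound, G contains the cycle b–g–c–a–f–e–d–b, so G is not a forest; only forests have treewidth ≤ 1, hence tw(G) ≥ 2. Combining the bounds, tw(G) = 2.

2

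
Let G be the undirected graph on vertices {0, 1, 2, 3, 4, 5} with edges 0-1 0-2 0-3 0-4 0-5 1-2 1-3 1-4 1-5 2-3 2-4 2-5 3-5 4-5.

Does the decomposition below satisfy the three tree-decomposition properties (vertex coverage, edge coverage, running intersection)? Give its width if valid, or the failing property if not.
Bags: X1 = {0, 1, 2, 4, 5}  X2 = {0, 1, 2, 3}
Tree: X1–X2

A tree decomposition must satisfy three properties: every vertex lies in some bag; for every edge, both endpoints lie together in some bag; and for every vertex, the bags containing it form a connected subtree. Here edge (5,3) lies in no bag, so the decomposition is invalid.

No — edge (5,3) lies in no bag.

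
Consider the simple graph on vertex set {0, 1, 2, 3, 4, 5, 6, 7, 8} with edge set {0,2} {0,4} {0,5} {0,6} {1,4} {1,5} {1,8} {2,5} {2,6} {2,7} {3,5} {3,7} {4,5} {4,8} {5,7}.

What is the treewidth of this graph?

A width-2 tree decomposition is:
Bags: B1 = {0, 2, 6}  B2 = {0, 2, 5}  B3 = {0, 4, 5}  B4 = {2, 5, 7}  B5 = {1, 4, 5}  B6 = {1, 4, 8}  B7 = {3, 5, 7}
Tree: B1–B2, B2–B3, B2–B4, B3–B5, B5–B6, B4–B7
Every bag has size at most 3, so the width is 3 − 1 = 2 and tw(G) ≤ 2. Conversely, {1, 4, 8} is a clique of size 3, and the vertices of any clique must share a bag in every tree decomposition; so some bag has ≥ 3 vertices and tw(G) ≥ 2. Combining the bounds, tw(G) = 2.

2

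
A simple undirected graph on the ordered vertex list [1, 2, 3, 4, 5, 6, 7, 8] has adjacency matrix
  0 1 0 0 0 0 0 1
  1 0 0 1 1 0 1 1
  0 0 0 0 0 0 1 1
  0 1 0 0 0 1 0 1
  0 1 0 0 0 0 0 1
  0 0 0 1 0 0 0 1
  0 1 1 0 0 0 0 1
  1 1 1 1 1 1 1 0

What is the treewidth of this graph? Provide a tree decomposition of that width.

Treewidth 2.
One optimal decomposition is:
Bags: B1 = {2, 7, 8}  B2 = {2, 5, 8}  B3 = {2, 4, 8}  B4 = {3, 7, 8}  B5 = {4, 6, 8}  B6 = {1, 2, 8}
Tree: B1–B2, B1–B3, B1–B4, B3–B5, B2–B6

The largest bag has 3 vertices, giving width 2; this decomposition certifies tw(G) ≤ 2. For the lower bound, the 3 vertices {1, 2, 8} are pairwise adjacent, and any tree decomposition puts a clique entirely inside one bag — forcing width ≥ 2. Therefore the treewidth is 2.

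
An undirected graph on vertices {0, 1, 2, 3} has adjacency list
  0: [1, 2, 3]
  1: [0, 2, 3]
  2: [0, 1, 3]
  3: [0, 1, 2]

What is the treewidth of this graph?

A width-3 tree decomposition is:
Bags: B1 = {0, 1, 2, 3}
Tree: (single bag)
A single bag containing all 4 vertices is trivially a valid decomposition of width 3. Conversely, {0, 1, 2, 3} is a clique of size 4, and the vertices of any clique must share a bag in every tree decomposition; so some bag has ≥ 4 vertices and tw(G) ≥ 3. Combining the bounds, tw(G) = 3.

3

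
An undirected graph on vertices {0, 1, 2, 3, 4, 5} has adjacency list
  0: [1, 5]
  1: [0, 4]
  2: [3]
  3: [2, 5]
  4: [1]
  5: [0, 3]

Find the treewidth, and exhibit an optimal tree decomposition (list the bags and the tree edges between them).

Each bag holds 2 vertices, so the decomposition has width 1, which upper-bounds the treewidth. Since G has at least one edge (e.g. 4–1), it is not an edgeless graph, so tw(G) ≥ 1. Therefore the treewidth is 1.

Treewidth 1.
One optimal decomposition is:
Bags: B1 = {1, 4}  B2 = {0, 1}  B3 = {0, 5}  B4 = {3, 5}  B5 = {2, 3}
Tree: B1–B2, B2–B3, B3–B4, B4–B5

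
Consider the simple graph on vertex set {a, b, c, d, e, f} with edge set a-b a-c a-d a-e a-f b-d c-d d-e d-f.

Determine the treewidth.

A width-2 tree decomposition is:
Bags: B1 = {a, b, d}  B2 = {a, c, d}  B3 = {a, d, f}  B4 = {a, d, e}
Tree: B1–B2, B1–B3, B2–B4
Each bag holds 3 vertices, so the decomposition has width 2, which upper-bounds the treewidth. For the lower bound, the 3 vertices {a, d, e} are pairwise adjacent, and any tree decomposition puts a clique entirely inside one bag — forcing width ≥ 2. The upper and lower bounds meet at 2, so that is the treewidth.

2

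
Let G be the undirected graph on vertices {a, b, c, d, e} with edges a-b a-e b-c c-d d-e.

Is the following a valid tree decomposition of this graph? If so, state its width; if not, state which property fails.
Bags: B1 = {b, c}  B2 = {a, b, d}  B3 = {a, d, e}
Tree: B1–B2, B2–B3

A tree decomposition must satisfy three properties: every vertex lies in some bag; for every edge, both endpoints lie together in some bag; and for every vertex, the bags containing it form a connected subtree. Here edge (d,c) lies in no bag, so the decomposition is invalid.

No — edge (d,c) lies in no bag.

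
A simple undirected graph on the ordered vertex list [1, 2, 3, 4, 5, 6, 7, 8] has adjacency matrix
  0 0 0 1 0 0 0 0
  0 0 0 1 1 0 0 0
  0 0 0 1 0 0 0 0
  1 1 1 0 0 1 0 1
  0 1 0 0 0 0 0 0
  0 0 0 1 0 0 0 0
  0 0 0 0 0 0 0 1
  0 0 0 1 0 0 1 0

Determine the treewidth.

1

A width-1 tree decomposition is:
Bags: B1 = {3, 4}  B2 = {4, 8}  B3 = {2, 4}  B4 = {7, 8}  B5 = {4, 6}  B6 = {1, 4}  B7 = {2, 5}
Tree: B1–B2, B1–B3, B2–B4, B1–B5, B1–B6, B3–B7
Each bag holds 2 vertices, so the decomposition has width 1, which upper-bounds the treewidth. Any graph with an edge has treewidth ≥ 1, and G has the edge 4–3. Therefore the treewidth is 1.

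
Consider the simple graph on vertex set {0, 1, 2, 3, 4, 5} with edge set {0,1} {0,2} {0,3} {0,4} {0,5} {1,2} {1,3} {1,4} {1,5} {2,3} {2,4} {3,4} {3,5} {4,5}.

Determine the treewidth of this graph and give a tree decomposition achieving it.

Treewidth 4.
Bags: B1 = {0, 1, 3, 4, 5}  B2 = {0, 1, 2, 3, 4}
Tree: B1–B2

The largest bag has 5 vertices, giving width 4; this decomposition certifies tw(G) ≤ 4. For the lower bound, the 5 vertices {0, 1, 2, 3, 4} are pairwise adjacent, and any tree decomposition puts a clique entirely inside one bag — forcing width ≥ 4. Hence tw(G) = 4 exactly.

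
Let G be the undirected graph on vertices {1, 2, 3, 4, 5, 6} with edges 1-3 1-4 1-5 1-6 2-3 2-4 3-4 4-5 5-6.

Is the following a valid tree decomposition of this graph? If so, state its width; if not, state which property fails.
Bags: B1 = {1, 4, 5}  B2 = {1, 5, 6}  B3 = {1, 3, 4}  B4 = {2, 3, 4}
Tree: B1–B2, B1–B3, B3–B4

Vertex coverage: the bags together contain {1, 2, 3, 4, 5, 6}, the full vertex set. Edge coverage: each edge of G has both endpoints in at least one bag. Running intersection: for every vertex, the bags containing it form a connected subtree. All three properties hold, so this is a valid tree decomposition of width max|bag| − 1 = 2, and hence tw(G) ≤ 2.

Yes; width 2.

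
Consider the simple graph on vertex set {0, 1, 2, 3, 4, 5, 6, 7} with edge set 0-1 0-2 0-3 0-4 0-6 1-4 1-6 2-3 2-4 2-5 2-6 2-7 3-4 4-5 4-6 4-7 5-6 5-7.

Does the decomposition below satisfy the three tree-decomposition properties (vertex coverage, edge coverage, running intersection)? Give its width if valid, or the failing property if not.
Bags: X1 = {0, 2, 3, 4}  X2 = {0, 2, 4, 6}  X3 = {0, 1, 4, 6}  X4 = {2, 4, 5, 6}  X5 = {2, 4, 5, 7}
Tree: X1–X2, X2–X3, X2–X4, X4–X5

Every vertex of G appears in some bag (union = {0, 1, 2, 3, 4, 5, 6, 7}); every edge is covered by a bag; and for each vertex v the set of bags containing v is connected in the bag tree. The decomposition is therefore valid. The largest bag has 4 vertices, so the width is 3.

Yes; width 3.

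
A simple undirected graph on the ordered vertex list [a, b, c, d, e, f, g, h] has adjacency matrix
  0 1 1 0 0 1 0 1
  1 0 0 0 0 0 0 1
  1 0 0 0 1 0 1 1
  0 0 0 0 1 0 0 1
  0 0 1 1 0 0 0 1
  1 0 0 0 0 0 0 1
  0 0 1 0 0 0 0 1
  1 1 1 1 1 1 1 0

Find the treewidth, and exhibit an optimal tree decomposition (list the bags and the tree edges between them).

Every bag has size at most 3, so the width is 3 − 1 = 2 and tw(G) ≤ 2. For the lower bound, the 3 vertices {d, e, h} are pairwise adjacent, and any tree decomposition puts a clique entirely inside one bag — forcing width ≥ 2. The upper and lower bounds meet at 2, so that is the treewidth.

Treewidth 2.
Bags: B1 = {a, c, h}  B2 = {c, e, h}  B3 = {a, b, h}  B4 = {c, g, h}  B5 = {d, e, h}  B6 = {a, f, h}
Tree: B1–B2, B1–B3, B1–B4, B2–B5, B3–B6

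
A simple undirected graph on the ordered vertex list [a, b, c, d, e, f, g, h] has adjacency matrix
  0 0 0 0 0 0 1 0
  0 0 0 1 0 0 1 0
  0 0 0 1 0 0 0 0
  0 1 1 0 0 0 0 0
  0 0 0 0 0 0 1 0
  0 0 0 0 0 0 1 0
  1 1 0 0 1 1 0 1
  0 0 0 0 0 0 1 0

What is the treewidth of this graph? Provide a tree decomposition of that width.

Each bag holds 2 vertices, so the decomposition has width 1, which upper-bounds the treewidth. G has an edge, so its treewidth is at least 1. Combining the bounds, tw(G) = 1.

Treewidth 1.
One such decomposition:
Bags: B1 = {b, g}  B2 = {g, h}  B3 = {b, d}  B4 = {f, g}  B5 = {c, d}  B6 = {e, g}  B7 = {a, g}
Tree: B1–B2, B1–B3, B1–B4, B3–B5, B4–B6, B1–B7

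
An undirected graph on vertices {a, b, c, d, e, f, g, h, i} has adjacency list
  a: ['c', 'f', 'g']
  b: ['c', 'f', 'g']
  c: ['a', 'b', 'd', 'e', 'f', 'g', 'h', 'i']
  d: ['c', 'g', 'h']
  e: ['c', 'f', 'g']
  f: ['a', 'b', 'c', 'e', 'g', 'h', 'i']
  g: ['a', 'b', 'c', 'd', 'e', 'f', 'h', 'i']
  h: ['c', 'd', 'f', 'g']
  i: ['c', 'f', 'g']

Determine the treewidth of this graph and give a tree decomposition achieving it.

Treewidth 3.
One such decomposition:
Bags: B1 = {a, c, f, g}  B2 = {c, e, f, g}  B3 = {c, f, g, i}  B4 = {c, f, g, h}  B5 = {c, d, g, h}  B6 = {b, c, f, g}
Tree: B1–B2, B1–B3, B3–B4, B4–B5, B2–B6

The largest bag has 4 vertices, giving width 3; this decomposition certifies tw(G) ≤ 3. On the other hand G contains the 4-clique {c, d, g, h}. A clique must lie in a single bag of any decomposition, so no decomposition can have width below 3. The upper and lower bounds meet at 3, so that is the treewidth.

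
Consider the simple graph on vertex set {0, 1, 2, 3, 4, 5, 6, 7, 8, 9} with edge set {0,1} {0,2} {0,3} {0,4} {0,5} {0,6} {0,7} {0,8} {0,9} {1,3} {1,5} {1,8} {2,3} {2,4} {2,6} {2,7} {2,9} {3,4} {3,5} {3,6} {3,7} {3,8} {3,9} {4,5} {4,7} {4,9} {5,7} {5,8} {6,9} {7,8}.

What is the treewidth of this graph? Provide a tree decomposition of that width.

Each bag holds 5 vertices, so the decomposition has width 4, which upper-bounds the treewidth. For the lower bound, the 5 vertices {0, 1, 3, 5, 8} are pairwise adjacent, and any tree decomposition puts a clique entirely inside one bag — forcing width ≥ 4. Hence tw(G) = 4 exactly.

Treewidth 4.
One such decomposition:
Bags: B1 = {0, 3, 5, 7, 8}  B2 = {0, 3, 4, 5, 7}  B3 = {0, 1, 3, 5, 8}  B4 = {0, 2, 3, 4, 7}  B5 = {0, 2, 3, 4, 9}  B6 = {0, 2, 3, 6, 9}
Tree: B1–B2, B1–B3, B2–B4, B4–B5, B5–B6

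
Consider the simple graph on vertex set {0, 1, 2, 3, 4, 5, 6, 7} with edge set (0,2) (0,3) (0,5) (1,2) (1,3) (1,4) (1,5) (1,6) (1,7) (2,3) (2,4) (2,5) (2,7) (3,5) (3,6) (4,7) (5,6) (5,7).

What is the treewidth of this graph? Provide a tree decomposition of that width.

Each bag holds 4 vertices, so the decomposition has width 3, which upper-bounds the treewidth. For the lower bound, the 4 vertices {0, 2, 3, 5} are pairwise adjacent, and any tree decomposition puts a clique entirely inside one bag — forcing width ≥ 3. Therefore the treewidth is 3.

Treewidth 3.
One optimal decomposition is:
Bags: B1 = {1, 2, 5, 7}  B2 = {1, 2, 3, 5}  B3 = {0, 2, 3, 5}  B4 = {1, 2, 4, 7}  B5 = {1, 3, 5, 6}
Tree: B1–B2, B2–B3, B1–B4, B2–B5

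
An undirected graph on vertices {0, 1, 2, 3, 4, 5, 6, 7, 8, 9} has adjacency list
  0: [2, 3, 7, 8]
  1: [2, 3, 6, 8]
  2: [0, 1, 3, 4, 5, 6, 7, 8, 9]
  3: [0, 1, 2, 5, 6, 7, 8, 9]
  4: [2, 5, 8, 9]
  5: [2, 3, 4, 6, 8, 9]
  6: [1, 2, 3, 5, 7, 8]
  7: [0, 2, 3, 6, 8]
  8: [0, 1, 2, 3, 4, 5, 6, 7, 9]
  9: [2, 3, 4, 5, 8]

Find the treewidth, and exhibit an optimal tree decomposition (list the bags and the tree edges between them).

Treewidth 4.
One such decomposition:
Bags: B1 = {2, 3, 5, 6, 8}  B2 = {1, 2, 3, 6, 8}  B3 = {2, 3, 5, 8, 9}  B4 = {2, 3, 6, 7, 8}  B5 = {2, 4, 5, 8, 9}  B6 = {0, 2, 3, 7, 8}
Tree: B1–B2, B1–B3, B1–B4, B3–B5, B4–B6

Each bag holds 5 vertices, so the decomposition has width 4, which upper-bounds the treewidth. On the other hand G contains the 5-clique {0, 2, 3, 7, 8}. A clique must lie in a single bag of any decomposition, so no decomposition can have width below 4. Combining the bounds, tw(G) = 4.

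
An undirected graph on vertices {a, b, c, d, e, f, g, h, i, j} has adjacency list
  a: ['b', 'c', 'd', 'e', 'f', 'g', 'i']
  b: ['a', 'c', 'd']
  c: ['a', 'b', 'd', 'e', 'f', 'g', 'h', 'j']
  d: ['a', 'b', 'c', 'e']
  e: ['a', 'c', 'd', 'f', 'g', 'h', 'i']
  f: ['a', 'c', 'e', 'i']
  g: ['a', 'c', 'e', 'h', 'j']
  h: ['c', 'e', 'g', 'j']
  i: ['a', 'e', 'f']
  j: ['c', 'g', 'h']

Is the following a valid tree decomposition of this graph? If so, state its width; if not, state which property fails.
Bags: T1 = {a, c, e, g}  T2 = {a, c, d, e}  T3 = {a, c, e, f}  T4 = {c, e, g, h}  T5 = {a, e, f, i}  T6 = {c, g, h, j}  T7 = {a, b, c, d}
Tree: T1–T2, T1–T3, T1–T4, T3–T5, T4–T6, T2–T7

Yes; width 3.

Checking the three conditions: (i) the bags cover all of {a, b, c, d, e, f, g, h, i, j}; (ii) for each edge, some bag contains both endpoints; (iii) the bags containing any fixed vertex form a subtree. All hold, so the decomposition is valid with width 4 − 1 = 3.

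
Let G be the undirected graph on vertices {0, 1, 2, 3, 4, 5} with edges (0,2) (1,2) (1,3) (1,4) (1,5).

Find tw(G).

1

A width-1 tree decomposition is:
Bags: B1 = {1, 2}  B2 = {0, 2}  B3 = {1, 3}  B4 = {1, 5}  B5 = {1, 4}
Tree: B1–B2, B1–B3, B1–B4, B4–B5
Each bag holds 2 vertices, so the decomposition has width 1, which upper-bounds the treewidth. Any graph with an edge has treewidth ≥ 1, and G has the edge 1–2. The upper and lower bounds meet at 1, so that is the treewidth.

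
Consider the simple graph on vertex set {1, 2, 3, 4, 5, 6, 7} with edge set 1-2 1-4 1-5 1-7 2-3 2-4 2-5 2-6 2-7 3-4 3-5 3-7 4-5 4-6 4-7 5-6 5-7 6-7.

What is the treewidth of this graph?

A width-4 tree decomposition is:
Bags: B1 = {1, 2, 4, 5, 7}  B2 = {2, 4, 5, 6, 7}  B3 = {2, 3, 4, 5, 7}
Tree: B1–B2, B1–B3
Each bag holds 5 vertices, so the decomposition has width 4, which upper-bounds the treewidth. Conversely, {1, 2, 4, 5, 7} is a clique of size 5, and the vertices of any clique must share a bag in every tree decomposition; so some bag has ≥ 5 vertices and tw(G) ≥ 4. Therefore the treewidth is 4.

4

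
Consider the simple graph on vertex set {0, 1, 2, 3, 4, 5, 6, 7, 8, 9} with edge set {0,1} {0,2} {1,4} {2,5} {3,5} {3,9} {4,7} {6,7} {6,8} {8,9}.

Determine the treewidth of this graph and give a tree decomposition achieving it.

Treewidth 2.
One such decomposition:
Bags: B1 = {4, 6, 7}  B2 = {1, 4, 6}  B3 = {0, 1, 6}  B4 = {0, 2, 6}  B5 = {2, 5, 6}  B6 = {3, 5, 6}  B7 = {3, 6, 9}  B8 = {6, 8, 9}
Tree: B1–B2, B2–B3, B3–B4, B4–B5, B5–B6, B6–B7, B7–B8

The largest bag has 3 vertices, giving width 2; this decomposition certifies tw(G) ≤ 2. Since 6–7–4–1–0–2–5–3–9–8–6 is a cycle in G, G is not acyclic. Forests are exactly the graphs of treewidth ≤ 1, so tw(G) ≥ 2. Combining the bounds, tw(G) = 2.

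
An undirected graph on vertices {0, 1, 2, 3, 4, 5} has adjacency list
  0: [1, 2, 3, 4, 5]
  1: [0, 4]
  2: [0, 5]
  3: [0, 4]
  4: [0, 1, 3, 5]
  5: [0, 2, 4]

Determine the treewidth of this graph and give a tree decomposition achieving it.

Each bag holds 3 vertices, so the decomposition has width 2, which upper-bounds the treewidth. For the lower bound, the 3 vertices {0, 2, 5} are pairwise adjacent, and any tree decomposition puts a clique entirely inside one bag — forcing width ≥ 2. Combining the bounds, tw(G) = 2.

Treewidth 2.
One optimal decomposition is:
Bags: B1 = {0, 1, 4}  B2 = {0, 4, 5}  B3 = {0, 2, 5}  B4 = {0, 3, 4}
Tree: B1–B2, B2–B3, B2–B4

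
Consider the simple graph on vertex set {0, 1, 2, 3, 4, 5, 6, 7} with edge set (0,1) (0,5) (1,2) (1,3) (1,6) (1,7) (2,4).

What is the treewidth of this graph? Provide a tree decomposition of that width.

The largest bag has 2 vertices, giving width 1; this decomposition certifies tw(G) ≤ 1. G has an edge, so its treewidth is at least 1. Therefore the treewidth is 1.

Treewidth 1.
Bags: B1 = {0, 1}  B2 = {0, 5}  B3 = {1, 3}  B4 = {1, 2}  B5 = {1, 6}  B6 = {1, 7}  B7 = {2, 4}
Tree: B1–B2, B1–B3, B3–B4, B4–B5, B5–B6, B4–B7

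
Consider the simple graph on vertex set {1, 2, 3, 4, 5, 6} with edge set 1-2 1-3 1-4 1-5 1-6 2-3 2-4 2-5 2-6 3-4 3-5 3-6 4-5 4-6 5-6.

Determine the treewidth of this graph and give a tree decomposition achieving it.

Treewidth 5.
Bags: B1 = {1, 2, 3, 4, 5, 6}
Tree: (single bag)

A single bag containing all 6 vertices is trivially a valid decomposition of width 5. Conversely, {1, 2, 3, 4, 5, 6} is a clique of size 6, and the vertices of any clique must share a bag in every tree decomposition; so some bag has ≥ 6 vertices and tw(G) ≥ 5. Hence tw(G) = 5 exactly.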